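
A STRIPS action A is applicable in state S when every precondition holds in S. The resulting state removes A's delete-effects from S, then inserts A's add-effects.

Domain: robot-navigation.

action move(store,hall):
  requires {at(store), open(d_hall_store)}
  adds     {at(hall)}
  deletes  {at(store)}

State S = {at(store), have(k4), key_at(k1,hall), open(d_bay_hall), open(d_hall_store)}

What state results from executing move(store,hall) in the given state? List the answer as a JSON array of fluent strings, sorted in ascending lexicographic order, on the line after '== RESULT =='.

Progress:
  pre ⊆ S: {at(store), open(d_hall_store)} ⊆ S  — applicable
  S \ del = {have(k4), key_at(k1,hall), open(d_bay_hall), open(d_hall_store)}
  ∪ add   = {at(hall), have(k4), key_at(k1,hall), open(d_bay_hall), open(d_hall_store)}

== RESULT ==
["at(hall)", "have(k4)", "key_at(k1,hall)", "open(d_bay_hall)", "open(d_hall_store)"]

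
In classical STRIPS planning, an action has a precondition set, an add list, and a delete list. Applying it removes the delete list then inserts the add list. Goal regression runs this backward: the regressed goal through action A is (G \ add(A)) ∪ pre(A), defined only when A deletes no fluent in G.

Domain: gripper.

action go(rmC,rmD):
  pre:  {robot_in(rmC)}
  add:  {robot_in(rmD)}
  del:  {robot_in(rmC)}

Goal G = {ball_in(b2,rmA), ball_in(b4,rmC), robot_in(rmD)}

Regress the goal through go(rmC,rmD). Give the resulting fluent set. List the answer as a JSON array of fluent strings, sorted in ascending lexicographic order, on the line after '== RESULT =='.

Regress:
  G ∩ del = {}  (empty — regression defined)
  G \ add = {ball_in(b2,rmA), ball_in(b4,rmC), robot_in(rmD)} \ {robot_in(rmD)} = {ball_in(b2,rmA), ball_in(b4,rmC)}
  ∪ pre   = {ball_in(b2,rmA), ball_in(b4,rmC)} ∪ {robot_in(rmC)}
          = {ball_in(b2,rmA), ball_in(b4,rmC), robot_in(rmC)}

== RESULT ==
["ball_in(b2,rmA)", "ball_in(b4,rmC)", "robot_in(rmC)"]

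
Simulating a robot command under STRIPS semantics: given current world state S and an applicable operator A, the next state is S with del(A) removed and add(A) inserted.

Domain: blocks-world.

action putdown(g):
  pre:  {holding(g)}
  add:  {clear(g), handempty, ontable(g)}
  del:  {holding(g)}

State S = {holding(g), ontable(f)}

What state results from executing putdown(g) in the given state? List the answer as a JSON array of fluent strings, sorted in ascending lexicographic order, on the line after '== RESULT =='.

Compute (S \ del) ∪ add:
  pre ⊆ S: {holding(g)} ⊆ S  — applicable
  S \ del = {ontable(f)}
  ∪ add   = {clear(g), handempty, ontable(f), ontable(g)}

== RESULT ==
["clear(g)", "handempty", "ontable(f)", "ontable(g)"]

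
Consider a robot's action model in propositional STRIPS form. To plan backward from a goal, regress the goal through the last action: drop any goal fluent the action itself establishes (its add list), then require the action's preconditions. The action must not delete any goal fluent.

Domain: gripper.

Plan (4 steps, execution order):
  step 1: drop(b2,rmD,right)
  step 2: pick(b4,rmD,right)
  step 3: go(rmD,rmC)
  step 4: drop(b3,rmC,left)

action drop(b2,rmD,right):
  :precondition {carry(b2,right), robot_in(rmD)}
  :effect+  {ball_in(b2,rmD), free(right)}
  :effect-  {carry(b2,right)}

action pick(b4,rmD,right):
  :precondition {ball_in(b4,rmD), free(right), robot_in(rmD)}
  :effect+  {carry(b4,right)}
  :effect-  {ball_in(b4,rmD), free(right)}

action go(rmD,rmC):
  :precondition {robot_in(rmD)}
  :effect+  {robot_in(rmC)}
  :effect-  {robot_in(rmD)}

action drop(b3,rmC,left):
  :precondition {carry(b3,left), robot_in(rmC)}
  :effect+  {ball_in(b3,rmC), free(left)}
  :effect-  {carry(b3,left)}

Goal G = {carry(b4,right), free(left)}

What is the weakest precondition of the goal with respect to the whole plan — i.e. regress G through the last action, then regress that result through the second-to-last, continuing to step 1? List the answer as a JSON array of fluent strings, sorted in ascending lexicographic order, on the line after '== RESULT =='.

Regress step by step:
  through step 4 (drop(b3,rmC,left)): drop {free(left)}, keep {carry(b4,right)}, require {carry(b3,left), robot_in(rmC)}
    → {carry(b3,left), carry(b4,right), robot_in(rmC)}
  through step 3 (go(rmD,rmC)): drop {robot_in(rmC)}, keep {carry(b3,left), carry(b4,right)}, require {robot_in(rmD)}
    → {carry(b3,left), carry(b4,right), robot_in(rmD)}
  through step 2 (pick(b4,rmD,right)): drop {carry(b4,right)}, keep {carry(b3,left), robot_in(rmD)}, require {ball_in(b4,rmD), free(right), robot_in(rmD)}
    → {ball_in(b4,rmD), carry(b3,left), free(right), robot_in(rmD)}
  through step 1 (drop(b2,rmD,right)): drop {free(right)}, keep {ball_in(b4,rmD), carry(b3,left), robot_in(rmD)}, require {carry(b2,right), robot_in(rmD)}
    → {ball_in(b4,rmD), carry(b2,right), carry(b3,left), robot_in(rmD)}

== RESULT ==
["ball_in(b4,rmD)", "carry(b2,right)", "carry(b3,left)", "robot_in(rmD)"]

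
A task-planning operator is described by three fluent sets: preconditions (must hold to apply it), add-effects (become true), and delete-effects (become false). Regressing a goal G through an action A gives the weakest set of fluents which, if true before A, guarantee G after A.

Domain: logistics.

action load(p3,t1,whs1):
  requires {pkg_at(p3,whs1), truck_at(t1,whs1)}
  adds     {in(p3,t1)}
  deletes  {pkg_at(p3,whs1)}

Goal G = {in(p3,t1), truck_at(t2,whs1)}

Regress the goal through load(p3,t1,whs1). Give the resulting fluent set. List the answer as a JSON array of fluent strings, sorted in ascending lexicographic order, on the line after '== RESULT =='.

Regress:
  G ∩ del = {}  (empty — regression defined)
  G \ add = {in(p3,t1), truck_at(t2,whs1)} \ {in(p3,t1)} = {truck_at(t2,whs1)}
  ∪ pre   = {truck_at(t2,whs1)} ∪ {pkg_at(p3,whs1), truck_at(t1,whs1)}
          = {pkg_at(p3,whs1), truck_at(t1,whs1), truck_at(t2,whs1)}

== RESULT ==
["pkg_at(p3,whs1)", "truck_at(t1,whs1)", "truck_at(t2,whs1)"]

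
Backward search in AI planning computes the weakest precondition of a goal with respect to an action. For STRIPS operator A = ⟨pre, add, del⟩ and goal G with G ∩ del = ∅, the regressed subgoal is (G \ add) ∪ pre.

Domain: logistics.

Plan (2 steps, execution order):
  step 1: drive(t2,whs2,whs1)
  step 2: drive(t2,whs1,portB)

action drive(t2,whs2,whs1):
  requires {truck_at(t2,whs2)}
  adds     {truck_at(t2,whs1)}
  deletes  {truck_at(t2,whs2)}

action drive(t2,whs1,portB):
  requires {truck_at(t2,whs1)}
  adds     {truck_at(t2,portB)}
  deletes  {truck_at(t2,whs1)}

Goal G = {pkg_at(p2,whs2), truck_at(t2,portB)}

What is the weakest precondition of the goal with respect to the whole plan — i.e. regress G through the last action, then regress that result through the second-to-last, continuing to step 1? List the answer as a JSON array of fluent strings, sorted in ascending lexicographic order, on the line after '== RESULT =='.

Work backward from the goal:
  through step 2 (drive(t2,whs1,portB)): drop {truck_at(t2,portB)}, keep {pkg_at(p2,whs2)}, require {truck_at(t2,whs1)}
    → {pkg_at(p2,whs2), truck_at(t2,whs1)}
  through step 1 (drive(t2,whs2,whs1)): drop {truck_at(t2,whs1)}, keep {pkg_at(p2,whs2)}, require {truck_at(t2,whs2)}
    → {pkg_at(p2,whs2), truck_at(t2,whs2)}

== RESULT ==
["pkg_at(p2,whs2)", "truck_at(t2,whs2)"]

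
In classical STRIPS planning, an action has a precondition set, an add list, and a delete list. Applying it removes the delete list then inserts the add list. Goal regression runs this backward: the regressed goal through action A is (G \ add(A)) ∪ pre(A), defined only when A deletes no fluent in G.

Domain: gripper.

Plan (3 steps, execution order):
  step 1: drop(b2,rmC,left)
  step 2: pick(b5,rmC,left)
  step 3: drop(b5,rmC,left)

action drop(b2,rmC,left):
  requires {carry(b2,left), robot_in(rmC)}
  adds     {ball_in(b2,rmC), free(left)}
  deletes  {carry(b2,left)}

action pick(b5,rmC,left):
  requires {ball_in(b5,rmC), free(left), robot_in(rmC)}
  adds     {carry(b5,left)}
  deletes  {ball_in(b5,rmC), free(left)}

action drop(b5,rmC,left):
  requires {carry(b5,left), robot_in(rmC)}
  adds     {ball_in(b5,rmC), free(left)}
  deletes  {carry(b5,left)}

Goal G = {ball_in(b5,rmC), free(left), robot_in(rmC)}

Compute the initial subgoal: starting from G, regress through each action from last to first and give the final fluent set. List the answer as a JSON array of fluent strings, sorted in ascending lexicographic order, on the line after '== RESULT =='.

Regress step by step:
  through step 3 (drop(b5,rmC,left)): drop {ball_in(b5,rmC), free(left)}, keep {robot_in(rmC)}, require {carry(b5,left), robot_in(rmC)}
    → {carry(b5,left), robot_in(rmC)}
  through step 2 (pick(b5,rmC,left)): drop {carry(b5,left)}, keep {robot_in(rmC)}, require {ball_in(b5,rmC), free(left), robot_in(rmC)}
    → {ball_in(b5,rmC), free(left), robot_in(rmC)}
  through step 1 (drop(b2,rmC,left)): drop {free(left)}, keep {ball_in(b5,rmC), robot_in(rmC)}, require {carry(b2,left), robot_in(rmC)}
    → {ball_in(b5,rmC), carry(b2,left), robot_in(rmC)}

== RESULT ==
["ball_in(b5,rmC)", "carry(b2,left)", "robot_in(rmC)"]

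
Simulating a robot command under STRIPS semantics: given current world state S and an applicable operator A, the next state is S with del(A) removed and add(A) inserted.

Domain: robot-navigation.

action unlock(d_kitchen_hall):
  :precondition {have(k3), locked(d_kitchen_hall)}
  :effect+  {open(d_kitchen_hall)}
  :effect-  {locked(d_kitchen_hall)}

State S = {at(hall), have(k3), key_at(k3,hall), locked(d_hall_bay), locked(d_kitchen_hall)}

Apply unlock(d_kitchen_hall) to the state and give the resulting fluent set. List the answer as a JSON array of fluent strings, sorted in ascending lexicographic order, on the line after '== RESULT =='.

Compute (S \ del) ∪ add:
  pre ⊆ S: {have(k3), locked(d_kitchen_hall)} ⊆ S  — applicable
  S \ del = {at(hall), have(k3), key_at(k3,hall), locked(d_hall_bay)}
  ∪ add   = {at(hall), have(k3), key_at(k3,hall), locked(d_hall_bay), open(d_kitchen_hall)}

== RESULT ==
["at(hall)", "have(k3)", "key_at(k3,hall)", "locked(d_hall_bay)", "open(d_kitchen_hall)"]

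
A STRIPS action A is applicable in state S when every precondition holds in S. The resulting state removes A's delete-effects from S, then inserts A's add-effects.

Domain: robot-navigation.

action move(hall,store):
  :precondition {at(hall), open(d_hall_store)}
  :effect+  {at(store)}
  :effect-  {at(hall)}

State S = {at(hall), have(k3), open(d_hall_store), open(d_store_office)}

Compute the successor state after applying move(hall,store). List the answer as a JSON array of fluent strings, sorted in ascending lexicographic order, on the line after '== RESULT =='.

Compute (S \ del) ∪ add:
  pre ⊆ S: {at(hall), open(d_hall_store)} ⊆ S  — applicable
  S \ del = {have(k3), open(d_hall_store), open(d_store_office)}
  ∪ add   = {at(store), have(k3), open(d_hall_store), open(d_store_office)}

== RESULT ==
["at(store)", "have(k3)", "open(d_hall_store)", "open(d_store_office)"]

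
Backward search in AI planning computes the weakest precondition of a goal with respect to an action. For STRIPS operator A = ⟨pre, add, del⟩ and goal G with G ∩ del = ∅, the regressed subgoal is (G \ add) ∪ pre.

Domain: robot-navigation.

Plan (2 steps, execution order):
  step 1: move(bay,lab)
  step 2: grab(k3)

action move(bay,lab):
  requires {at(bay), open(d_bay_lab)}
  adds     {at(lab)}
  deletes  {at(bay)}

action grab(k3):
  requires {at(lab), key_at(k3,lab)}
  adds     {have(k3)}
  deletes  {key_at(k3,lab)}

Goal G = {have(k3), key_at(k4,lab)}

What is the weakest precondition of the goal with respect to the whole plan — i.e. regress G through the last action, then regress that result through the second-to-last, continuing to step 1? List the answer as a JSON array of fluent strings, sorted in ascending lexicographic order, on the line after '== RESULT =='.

Regress step by step:
  through step 2 (grab(k3)): drop {have(k3)}, keep {key_at(k4,lab)}, require {at(lab), key_at(k3,lab)}
    → {at(lab), key_at(k3,lab), key_at(k4,lab)}
  through step 1 (move(bay,lab)): drop {at(lab)}, keep {key_at(k3,lab), key_at(k4,lab)}, require {at(bay), open(d_bay_lab)}
    → {at(bay), key_at(k3,lab), key_at(k4,lab), open(d_bay_lab)}

== RESULT ==
["at(bay)", "key_at(k3,lab)", "key_at(k4,lab)", "open(d_bay_lab)"]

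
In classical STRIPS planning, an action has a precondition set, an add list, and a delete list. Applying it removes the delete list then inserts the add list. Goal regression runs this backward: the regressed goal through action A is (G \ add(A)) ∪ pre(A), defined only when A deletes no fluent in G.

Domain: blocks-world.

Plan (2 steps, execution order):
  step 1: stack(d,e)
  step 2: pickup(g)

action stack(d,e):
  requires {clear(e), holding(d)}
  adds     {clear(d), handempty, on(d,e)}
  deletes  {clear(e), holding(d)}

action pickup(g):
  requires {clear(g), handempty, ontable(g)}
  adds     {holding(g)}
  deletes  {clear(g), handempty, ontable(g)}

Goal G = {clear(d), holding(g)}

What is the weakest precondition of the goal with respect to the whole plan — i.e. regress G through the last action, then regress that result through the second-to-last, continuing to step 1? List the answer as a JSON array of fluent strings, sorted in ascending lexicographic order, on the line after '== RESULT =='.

Regress step by step:
  through step 2 (pickup(g)): drop {holding(g)}, keep {clear(d)}, require {clear(g), handempty, ontable(g)}
    → {clear(d), clear(g), handempty, ontable(g)}
  through step 1 (stack(d,e)): drop {clear(d), handempty}, keep {clear(g), ontable(g)}, require {clear(e), holding(d)}
    → {clear(e), clear(g), holding(d), ontable(g)}

== RESULT ==
["clear(e)", "clear(g)", "holding(d)", "ontable(g)"]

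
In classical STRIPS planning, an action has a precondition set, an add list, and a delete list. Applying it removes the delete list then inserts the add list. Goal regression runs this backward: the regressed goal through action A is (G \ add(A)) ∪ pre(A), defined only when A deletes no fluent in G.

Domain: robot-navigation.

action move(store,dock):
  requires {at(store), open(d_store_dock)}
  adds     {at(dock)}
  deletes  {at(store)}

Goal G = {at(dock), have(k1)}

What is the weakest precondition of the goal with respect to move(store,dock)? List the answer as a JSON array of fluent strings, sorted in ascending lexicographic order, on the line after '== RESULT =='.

Regress:
  G ∩ del = {}  (empty — regression defined)
  G \ add = {at(dock), have(k1)} \ {at(dock)} = {have(k1)}
  ∪ pre   = {have(k1)} ∪ {at(store), open(d_store_dock)}
          = {at(store), have(k1), open(d_store_dock)}

== RESULT ==
["at(store)", "have(k1)", "open(d_store_dock)"]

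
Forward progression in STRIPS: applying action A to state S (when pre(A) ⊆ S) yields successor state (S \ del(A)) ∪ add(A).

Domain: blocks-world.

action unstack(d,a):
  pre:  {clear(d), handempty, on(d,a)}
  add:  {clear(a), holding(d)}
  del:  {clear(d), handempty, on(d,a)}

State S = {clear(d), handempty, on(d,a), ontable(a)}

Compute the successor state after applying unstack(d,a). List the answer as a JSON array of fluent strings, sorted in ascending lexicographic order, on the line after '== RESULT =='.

Progress:
  pre ⊆ S: {clear(d), handempty, on(d,a)} ⊆ S  — applicable
  S \ del = {ontable(a)}
  ∪ add   = {clear(a), holding(d), ontable(a)}

== RESULT ==
["clear(a)", "holding(d)", "ontable(a)"]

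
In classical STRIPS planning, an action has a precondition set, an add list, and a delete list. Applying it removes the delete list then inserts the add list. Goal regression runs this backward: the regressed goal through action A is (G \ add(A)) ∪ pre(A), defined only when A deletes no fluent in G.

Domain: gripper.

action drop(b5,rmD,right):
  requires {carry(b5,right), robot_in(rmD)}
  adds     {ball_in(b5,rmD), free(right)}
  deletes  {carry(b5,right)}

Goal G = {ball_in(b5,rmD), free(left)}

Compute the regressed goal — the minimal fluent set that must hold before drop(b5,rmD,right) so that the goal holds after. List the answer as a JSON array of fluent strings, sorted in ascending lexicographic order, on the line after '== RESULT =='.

Compute (G \ add) ∪ pre:
  G ∩ del = {}  (empty — regression defined)
  G \ add = {ball_in(b5,rmD), free(left)} \ {ball_in(b5,rmD), free(right)} = {free(left)}
  ∪ pre   = {free(left)} ∪ {carry(b5,right), robot_in(rmD)}
          = {carry(b5,right), free(left), robot_in(rmD)}

== RESULT ==
["carry(b5,right)", "free(left)", "robot_in(rmD)"]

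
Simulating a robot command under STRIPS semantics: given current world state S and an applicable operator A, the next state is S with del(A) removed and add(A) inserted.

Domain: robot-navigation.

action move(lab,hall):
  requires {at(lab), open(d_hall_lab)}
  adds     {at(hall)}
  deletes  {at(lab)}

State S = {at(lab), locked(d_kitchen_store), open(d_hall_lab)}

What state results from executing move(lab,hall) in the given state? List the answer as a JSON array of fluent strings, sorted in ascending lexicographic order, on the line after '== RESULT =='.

Progress:
  pre ⊆ S: {at(lab), open(d_hall_lab)} ⊆ S  — applicable
  S \ del = {locked(d_kitchen_store), open(d_hall_lab)}
  ∪ add   = {at(hall), locked(d_kitchen_store), open(d_hall_lab)}

== RESULT ==
["at(hall)", "locked(d_kitchen_store)", "open(d_hall_lab)"]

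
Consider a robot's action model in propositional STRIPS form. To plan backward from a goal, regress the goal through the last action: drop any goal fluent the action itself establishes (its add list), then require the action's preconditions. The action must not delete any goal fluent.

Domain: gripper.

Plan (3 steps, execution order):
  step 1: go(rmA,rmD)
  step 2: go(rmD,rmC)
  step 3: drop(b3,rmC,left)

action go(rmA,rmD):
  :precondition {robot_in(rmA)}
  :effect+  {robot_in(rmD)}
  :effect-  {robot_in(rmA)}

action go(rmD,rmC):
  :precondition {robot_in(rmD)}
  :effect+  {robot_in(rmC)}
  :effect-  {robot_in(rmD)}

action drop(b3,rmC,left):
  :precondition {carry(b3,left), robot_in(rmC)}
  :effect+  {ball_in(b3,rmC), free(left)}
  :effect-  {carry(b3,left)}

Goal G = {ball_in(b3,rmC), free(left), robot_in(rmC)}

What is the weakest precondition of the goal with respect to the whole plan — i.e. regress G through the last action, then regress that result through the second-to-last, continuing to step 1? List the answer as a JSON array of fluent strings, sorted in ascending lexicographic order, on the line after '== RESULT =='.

Regress step by step:
  through step 3 (drop(b3,rmC,left)): drop {ball_in(b3,rmC), free(left)}, keep {robot_in(rmC)}, require {carry(b3,left), robot_in(rmC)}
    → {carry(b3,left), robot_in(rmC)}
  through step 2 (go(rmD,rmC)): drop {robot_in(rmC)}, keep {carry(b3,left)}, require {robot_in(rmD)}
    → {carry(b3,left), robot_in(rmD)}
  through step 1 (go(rmA,rmD)): drop {robot_in(rmD)}, keep {carry(b3,left)}, require {robot_in(rmA)}
    → {carry(b3,left), robot_in(rmA)}

== RESULT ==
["carry(b3,left)", "robot_in(rmA)"]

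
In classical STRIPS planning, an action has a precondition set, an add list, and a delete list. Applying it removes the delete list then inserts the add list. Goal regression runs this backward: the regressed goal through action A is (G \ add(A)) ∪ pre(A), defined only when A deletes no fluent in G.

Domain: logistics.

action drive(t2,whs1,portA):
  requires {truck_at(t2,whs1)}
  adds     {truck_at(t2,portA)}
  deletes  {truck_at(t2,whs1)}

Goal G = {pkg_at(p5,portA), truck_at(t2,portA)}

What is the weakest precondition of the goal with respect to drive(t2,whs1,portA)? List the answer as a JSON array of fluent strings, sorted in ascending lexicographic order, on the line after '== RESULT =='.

Regress:
  G ∩ del = {}  (empty — regression defined)
  G \ add = {pkg_at(p5,portA), truck_at(t2,portA)} \ {truck_at(t2,portA)} = {pkg_at(p5,portA)}
  ∪ pre   = {pkg_at(p5,portA)} ∪ {truck_at(t2,whs1)}
          = {pkg_at(p5,portA), truck_at(t2,whs1)}

== RESULT ==
["pkg_at(p5,portA)", "truck_at(t2,whs1)"]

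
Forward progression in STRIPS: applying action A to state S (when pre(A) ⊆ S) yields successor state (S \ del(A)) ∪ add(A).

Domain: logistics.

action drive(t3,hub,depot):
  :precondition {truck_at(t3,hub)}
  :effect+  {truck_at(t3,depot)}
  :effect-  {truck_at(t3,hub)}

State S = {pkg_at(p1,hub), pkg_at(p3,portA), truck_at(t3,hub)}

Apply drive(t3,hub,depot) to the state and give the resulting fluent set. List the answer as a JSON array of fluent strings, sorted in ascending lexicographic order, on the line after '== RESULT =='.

Progress:
  pre ⊆ S: {truck_at(t3,hub)} ⊆ S  — applicable
  S \ del = {pkg_at(p1,hub), pkg_at(p3,portA)}
  ∪ add   = {pkg_at(p1,hub), pkg_at(p3,portA), truck_at(t3,depot)}

== RESULT ==
["pkg_at(p1,hub)", "pkg_at(p3,portA)", "truck_at(t3,depot)"]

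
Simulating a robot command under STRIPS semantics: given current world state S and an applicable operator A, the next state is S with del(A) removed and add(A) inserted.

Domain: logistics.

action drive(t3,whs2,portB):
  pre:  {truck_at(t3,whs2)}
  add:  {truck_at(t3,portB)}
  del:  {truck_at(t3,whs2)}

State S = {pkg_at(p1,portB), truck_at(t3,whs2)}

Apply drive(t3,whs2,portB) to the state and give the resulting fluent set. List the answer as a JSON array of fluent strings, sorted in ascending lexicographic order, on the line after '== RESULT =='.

Progress:
  pre ⊆ S: {truck_at(t3,whs2)} ⊆ S  — applicable
  S \ del = {pkg_at(p1,portB)}
  ∪ add   = {pkg_at(p1,portB), truck_at(t3,portB)}

== RESULT ==
["pkg_at(p1,portB)", "truck_at(t3,portB)"]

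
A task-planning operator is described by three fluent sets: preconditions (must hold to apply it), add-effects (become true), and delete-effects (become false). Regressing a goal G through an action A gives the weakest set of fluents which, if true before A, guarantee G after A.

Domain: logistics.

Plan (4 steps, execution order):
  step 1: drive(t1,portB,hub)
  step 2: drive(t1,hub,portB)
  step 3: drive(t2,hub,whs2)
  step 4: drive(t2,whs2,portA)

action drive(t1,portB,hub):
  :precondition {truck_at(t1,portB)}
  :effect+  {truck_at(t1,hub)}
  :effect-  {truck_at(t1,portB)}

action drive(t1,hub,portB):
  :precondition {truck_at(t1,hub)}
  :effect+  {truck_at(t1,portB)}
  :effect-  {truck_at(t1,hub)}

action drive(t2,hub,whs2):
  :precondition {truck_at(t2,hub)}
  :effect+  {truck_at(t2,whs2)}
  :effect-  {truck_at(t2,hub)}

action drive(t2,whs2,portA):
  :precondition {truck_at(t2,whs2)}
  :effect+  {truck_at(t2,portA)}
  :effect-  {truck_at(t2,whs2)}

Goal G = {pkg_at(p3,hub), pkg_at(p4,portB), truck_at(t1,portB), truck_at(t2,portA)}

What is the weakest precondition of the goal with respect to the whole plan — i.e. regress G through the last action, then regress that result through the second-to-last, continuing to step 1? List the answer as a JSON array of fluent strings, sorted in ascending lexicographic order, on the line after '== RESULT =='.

Work backward from the goal:
  through step 4 (drive(t2,whs2,portA)): drop {truck_at(t2,portA)}, keep {pkg_at(p3,hub), pkg_at(p4,portB), truck_at(t1,portB)}, require {truck_at(t2,whs2)}
    → {pkg_at(p3,hub), pkg_at(p4,portB), truck_at(t1,portB), truck_at(t2,whs2)}
  through step 3 (drive(t2,hub,whs2)): drop {truck_at(t2,whs2)}, keep {pkg_at(p3,hub), pkg_at(p4,portB), truck_at(t1,portB)}, require {truck_at(t2,hub)}
    → {pkg_at(p3,hub), pkg_at(p4,portB), truck_at(t1,portB), truck_at(t2,hub)}
  through step 2 (drive(t1,hub,portB)): drop {truck_at(t1,portB)}, keep {pkg_at(p3,hub), pkg_at(p4,portB), truck_at(t2,hub)}, require {truck_at(t1,hub)}
    → {pkg_at(p3,hub), pkg_at(p4,portB), truck_at(t1,hub), truck_at(t2,hub)}
  through step 1 (drive(t1,portB,hub)): drop {truck_at(t1,hub)}, keep {pkg_at(p3,hub), pkg_at(p4,portB), truck_at(t2,hub)}, require {truck_at(t1,portB)}
    → {pkg_at(p3,hub), pkg_at(p4,portB), truck_at(t1,portB), truck_at(t2,hub)}

== RESULT ==
["pkg_at(p3,hub)", "pkg_at(p4,portB)", "truck_at(t1,portB)", "truck_at(t2,hub)"]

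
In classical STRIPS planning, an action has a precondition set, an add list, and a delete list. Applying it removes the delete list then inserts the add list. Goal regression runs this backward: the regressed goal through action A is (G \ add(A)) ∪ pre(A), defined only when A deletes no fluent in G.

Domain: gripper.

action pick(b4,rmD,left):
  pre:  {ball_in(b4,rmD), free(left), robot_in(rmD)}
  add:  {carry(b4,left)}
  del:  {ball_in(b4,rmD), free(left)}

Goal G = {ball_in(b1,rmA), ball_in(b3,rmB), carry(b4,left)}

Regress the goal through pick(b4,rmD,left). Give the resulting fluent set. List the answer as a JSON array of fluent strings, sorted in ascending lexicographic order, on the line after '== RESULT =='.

Regress:
  G ∩ del = {}  (empty — regression defined)
  G \ add = {ball_in(b1,rmA), ball_in(b3,rmB), carry(b4,left)} \ {carry(b4,left)} = {ball_in(b1,rmA), ball_in(b3,rmB)}
  ∪ pre   = {ball_in(b1,rmA), ball_in(b3,rmB)} ∪ {ball_in(b4,rmD), free(left), robot_in(rmD)}
          = {ball_in(b1,rmA), ball_in(b3,rmB), ball_in(b4,rmD), free(left), robot_in(rmD)}

== RESULT ==
["ball_in(b1,rmA)", "ball_in(b3,rmB)", "ball_in(b4,rmD)", "free(left)", "robot_in(rmD)"]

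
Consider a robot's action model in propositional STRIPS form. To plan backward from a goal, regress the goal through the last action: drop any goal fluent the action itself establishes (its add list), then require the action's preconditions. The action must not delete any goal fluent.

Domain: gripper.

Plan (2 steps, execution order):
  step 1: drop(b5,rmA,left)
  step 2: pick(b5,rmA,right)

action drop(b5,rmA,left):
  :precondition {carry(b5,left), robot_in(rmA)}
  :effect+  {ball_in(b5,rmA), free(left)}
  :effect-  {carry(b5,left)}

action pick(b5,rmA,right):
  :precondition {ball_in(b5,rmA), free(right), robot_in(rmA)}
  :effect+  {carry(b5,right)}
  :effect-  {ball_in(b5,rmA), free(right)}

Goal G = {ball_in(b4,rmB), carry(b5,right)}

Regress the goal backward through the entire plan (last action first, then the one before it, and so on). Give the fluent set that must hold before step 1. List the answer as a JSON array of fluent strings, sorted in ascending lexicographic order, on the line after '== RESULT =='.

Regress step by step:
  through step 2 (pick(b5,rmA,right)): drop {carry(b5,right)}, keep {ball_in(b4,rmB)}, require {ball_in(b5,rmA), free(right), robot_in(rmA)}
    → {ball_in(b4,rmB), ball_in(b5,rmA), free(right), robot_in(rmA)}
  through step 1 (drop(b5,rmA,left)): drop {ball_in(b5,rmA)}, keep {ball_in(b4,rmB), free(right), robot_in(rmA)}, require {carry(b5,left), robot_in(rmA)}
    → {ball_in(b4,rmB), carry(b5,left), free(right), robot_in(rmA)}

== RESULT ==
["ball_in(b4,rmB)", "carry(b5,left)", "free(right)", "robot_in(rmA)"]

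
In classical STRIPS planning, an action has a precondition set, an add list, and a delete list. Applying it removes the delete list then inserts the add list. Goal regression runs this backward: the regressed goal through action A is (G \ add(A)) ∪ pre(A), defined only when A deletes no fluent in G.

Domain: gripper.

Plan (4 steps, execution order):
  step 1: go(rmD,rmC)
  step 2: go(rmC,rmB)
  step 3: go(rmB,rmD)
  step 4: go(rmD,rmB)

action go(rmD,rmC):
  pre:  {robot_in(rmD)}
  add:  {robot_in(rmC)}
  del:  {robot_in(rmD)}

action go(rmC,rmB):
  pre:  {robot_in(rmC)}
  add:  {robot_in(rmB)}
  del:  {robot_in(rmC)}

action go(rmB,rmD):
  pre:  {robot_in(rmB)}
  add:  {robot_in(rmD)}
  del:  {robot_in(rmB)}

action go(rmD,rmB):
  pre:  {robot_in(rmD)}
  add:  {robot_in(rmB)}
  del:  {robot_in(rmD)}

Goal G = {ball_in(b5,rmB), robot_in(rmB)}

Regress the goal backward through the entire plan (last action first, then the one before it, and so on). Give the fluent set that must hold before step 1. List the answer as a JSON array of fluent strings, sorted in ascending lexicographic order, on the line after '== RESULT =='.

Regress step by step:
  through step 4 (go(rmD,rmB)): drop {robot_in(rmB)}, keep {ball_in(b5,rmB)}, require {robot_in(rmD)}
    → {ball_in(b5,rmB), robot_in(rmD)}
  through step 3 (go(rmB,rmD)): drop {robot_in(rmD)}, keep {ball_in(b5,rmB)}, require {robot_in(rmB)}
    → {ball_in(b5,rmB), robot_in(rmB)}
  through step 2 (go(rmC,rmB)): drop {robot_in(rmB)}, keep {ball_in(b5,rmB)}, require {robot_in(rmC)}
    → {ball_in(b5,rmB), robot_in(rmC)}
  through step 1 (go(rmD,rmC)): drop {robot_in(rmC)}, keep {ball_in(b5,rmB)}, require {robot_in(rmD)}
    → {ball_in(b5,rmB), robot_in(rmD)}

== RESULT ==
["ball_in(b5,rmB)", "robot_in(rmD)"]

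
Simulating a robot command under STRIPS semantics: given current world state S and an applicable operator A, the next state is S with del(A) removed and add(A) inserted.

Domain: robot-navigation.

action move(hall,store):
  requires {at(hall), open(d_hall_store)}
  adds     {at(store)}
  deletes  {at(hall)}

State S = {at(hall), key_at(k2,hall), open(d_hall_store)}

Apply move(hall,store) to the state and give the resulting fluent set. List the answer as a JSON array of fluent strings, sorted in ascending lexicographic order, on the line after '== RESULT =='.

Compute (S \ del) ∪ add:
  pre ⊆ S: {at(hall), open(d_hall_store)} ⊆ S  — applicable
  S \ del = {key_at(k2,hall), open(d_hall_store)}
  ∪ add   = {at(store), key_at(k2,hall), open(d_hall_store)}

== RESULT ==
["at(store)", "key_at(k2,hall)", "open(d_hall_store)"]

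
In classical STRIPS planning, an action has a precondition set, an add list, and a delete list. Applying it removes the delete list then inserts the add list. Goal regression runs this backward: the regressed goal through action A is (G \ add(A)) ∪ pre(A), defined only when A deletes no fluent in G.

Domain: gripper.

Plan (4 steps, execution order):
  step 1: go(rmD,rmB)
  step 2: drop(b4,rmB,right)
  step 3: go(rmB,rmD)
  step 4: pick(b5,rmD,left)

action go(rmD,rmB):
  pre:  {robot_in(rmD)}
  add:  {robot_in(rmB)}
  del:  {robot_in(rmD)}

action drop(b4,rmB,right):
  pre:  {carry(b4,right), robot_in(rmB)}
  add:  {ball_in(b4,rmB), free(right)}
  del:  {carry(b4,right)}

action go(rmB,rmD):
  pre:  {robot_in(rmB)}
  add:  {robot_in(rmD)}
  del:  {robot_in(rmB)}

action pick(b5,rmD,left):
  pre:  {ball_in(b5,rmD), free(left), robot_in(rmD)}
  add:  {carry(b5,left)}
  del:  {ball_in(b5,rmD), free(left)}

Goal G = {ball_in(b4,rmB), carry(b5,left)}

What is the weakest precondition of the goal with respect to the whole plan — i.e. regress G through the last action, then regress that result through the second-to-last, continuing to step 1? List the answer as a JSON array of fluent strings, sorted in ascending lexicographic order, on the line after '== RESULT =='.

Regress step by step:
  through step 4 (pick(b5,rmD,left)): drop {carry(b5,left)}, keep {ball_in(b4,rmB)}, require {ball_in(b5,rmD), free(left), robot_in(rmD)}
    → {ball_in(b4,rmB), ball_in(b5,rmD), free(left), robot_in(rmD)}
  through step 3 (go(rmB,rmD)): drop {robot_in(rmD)}, keep {ball_in(b4,rmB), ball_in(b5,rmD), free(left)}, require {robot_in(rmB)}
    → {ball_in(b4,rmB), ball_in(b5,rmD), free(left), robot_in(rmB)}
  through step 2 (drop(b4,rmB,right)): drop {ball_in(b4,rmB)}, keep {ball_in(b5,rmD), free(left), robot_in(rmB)}, require {carry(b4,right), robot_in(rmB)}
    → {ball_in(b5,rmD), carry(b4,right), free(left), robot_in(rmB)}
  through step 1 (go(rmD,rmB)): drop {robot_in(rmB)}, keep {ball_in(b5,rmD), carry(b4,right), free(left)}, require {robot_in(rmD)}
    → {ball_in(b5,rmD), carry(b4,right), free(left), robot_in(rmD)}

== RESULT ==
["ball_in(b5,rmD)", "carry(b4,right)", "free(left)", "robot_in(rmD)"]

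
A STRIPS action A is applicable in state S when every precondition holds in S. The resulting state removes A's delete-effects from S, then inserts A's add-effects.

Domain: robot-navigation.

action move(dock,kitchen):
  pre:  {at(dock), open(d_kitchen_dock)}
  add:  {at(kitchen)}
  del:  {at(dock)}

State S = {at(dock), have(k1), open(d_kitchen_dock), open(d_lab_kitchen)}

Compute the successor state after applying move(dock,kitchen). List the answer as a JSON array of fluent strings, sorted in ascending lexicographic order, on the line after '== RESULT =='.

Progress:
  pre ⊆ S: {at(dock), open(d_kitchen_dock)} ⊆ S  — applicable
  S \ del = {have(k1), open(d_kitchen_dock), open(d_lab_kitchen)}
  ∪ add   = {at(kitchen), have(k1), open(d_kitchen_dock), open(d_lab_kitchen)}

== RESULT ==
["at(kitchen)", "have(k1)", "open(d_kitchen_dock)", "open(d_lab_kitchen)"]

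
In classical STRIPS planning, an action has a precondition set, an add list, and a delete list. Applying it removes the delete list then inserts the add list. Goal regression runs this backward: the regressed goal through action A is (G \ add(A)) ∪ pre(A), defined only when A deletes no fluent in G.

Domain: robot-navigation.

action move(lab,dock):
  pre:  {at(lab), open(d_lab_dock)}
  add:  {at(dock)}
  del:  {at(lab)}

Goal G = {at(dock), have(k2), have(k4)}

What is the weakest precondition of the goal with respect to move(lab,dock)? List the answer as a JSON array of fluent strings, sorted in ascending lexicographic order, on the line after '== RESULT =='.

Regress:
  G ∩ del = {}  (empty — regression defined)
  G \ add = {at(dock), have(k2), have(k4)} \ {at(dock)} = {have(k2), have(k4)}
  ∪ pre   = {have(k2), have(k4)} ∪ {at(lab), open(d_lab_dock)}
          = {at(lab), have(k2), have(k4), open(d_lab_dock)}

== RESULT ==
["at(lab)", "have(k2)", "have(k4)", "open(d_lab_dock)"]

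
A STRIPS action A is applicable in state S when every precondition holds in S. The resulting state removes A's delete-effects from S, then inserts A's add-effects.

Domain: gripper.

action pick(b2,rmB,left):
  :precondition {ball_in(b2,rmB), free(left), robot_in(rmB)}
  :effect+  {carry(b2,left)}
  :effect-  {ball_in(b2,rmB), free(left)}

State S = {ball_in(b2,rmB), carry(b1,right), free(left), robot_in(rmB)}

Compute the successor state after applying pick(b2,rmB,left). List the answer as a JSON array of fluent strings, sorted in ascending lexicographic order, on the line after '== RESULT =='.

Progress:
  pre ⊆ S: {ball_in(b2,rmB), free(left), robot_in(rmB)} ⊆ S  — applicable
  S \ del = {carry(b1,right), robot_in(rmB)}
  ∪ add   = {carry(b1,right), carry(b2,left), robot_in(rmB)}

== RESULT ==
["carry(b1,right)", "carry(b2,left)", "robot_in(rmB)"]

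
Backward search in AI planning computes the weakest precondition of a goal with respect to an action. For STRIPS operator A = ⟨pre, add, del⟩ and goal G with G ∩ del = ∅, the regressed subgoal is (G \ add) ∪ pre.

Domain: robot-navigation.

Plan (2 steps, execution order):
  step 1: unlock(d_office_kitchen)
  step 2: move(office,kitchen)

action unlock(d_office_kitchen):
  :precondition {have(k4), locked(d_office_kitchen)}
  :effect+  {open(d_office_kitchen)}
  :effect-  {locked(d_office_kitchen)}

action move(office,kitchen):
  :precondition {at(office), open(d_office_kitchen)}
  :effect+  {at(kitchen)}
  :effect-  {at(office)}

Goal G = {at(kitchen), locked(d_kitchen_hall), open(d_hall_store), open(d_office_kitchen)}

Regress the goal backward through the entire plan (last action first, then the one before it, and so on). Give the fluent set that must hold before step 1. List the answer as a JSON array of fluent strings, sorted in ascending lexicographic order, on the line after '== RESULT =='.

Regress step by step:
  through step 2 (move(office,kitchen)): drop {at(kitchen)}, keep {locked(d_kitchen_hall), open(d_hall_store), open(d_office_kitchen)}, require {at(office), open(d_office_kitchen)}
    → {at(office), locked(d_kitchen_hall), open(d_hall_store), open(d_office_kitchen)}
  through step 1 (unlock(d_office_kitchen)): drop {open(d_office_kitchen)}, keep {at(office), locked(d_kitchen_hall), open(d_hall_store)}, require {have(k4), locked(d_office_kitchen)}
    → {at(office), have(k4), locked(d_kitchen_hall), locked(d_office_kitchen), open(d_hall_store)}

== RESULT ==
["at(office)", "have(k4)", "locked(d_kitchen_hall)", "locked(d_office_kitchen)", "open(d_hall_store)"]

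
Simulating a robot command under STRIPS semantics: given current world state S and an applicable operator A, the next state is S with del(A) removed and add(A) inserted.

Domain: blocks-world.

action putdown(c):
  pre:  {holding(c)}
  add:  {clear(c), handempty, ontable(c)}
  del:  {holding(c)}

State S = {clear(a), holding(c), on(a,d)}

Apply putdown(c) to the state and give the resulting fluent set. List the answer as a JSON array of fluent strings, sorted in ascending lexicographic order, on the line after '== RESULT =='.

Progress:
  pre ⊆ S: {holding(c)} ⊆ S  — applicable
  S \ del = {clear(a), on(a,d)}
  ∪ add   = {clear(a), clear(c), handempty, on(a,d), ontable(c)}

== RESULT ==
["clear(a)", "clear(c)", "handempty", "on(a,d)", "ontable(c)"]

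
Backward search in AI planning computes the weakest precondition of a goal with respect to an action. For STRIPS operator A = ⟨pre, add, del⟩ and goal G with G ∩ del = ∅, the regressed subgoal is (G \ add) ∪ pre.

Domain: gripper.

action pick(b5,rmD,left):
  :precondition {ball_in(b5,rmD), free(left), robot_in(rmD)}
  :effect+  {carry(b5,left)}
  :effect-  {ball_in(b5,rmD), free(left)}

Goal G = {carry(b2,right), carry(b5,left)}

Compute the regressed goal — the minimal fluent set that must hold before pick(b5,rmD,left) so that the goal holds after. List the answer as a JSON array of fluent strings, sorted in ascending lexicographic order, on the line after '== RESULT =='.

Regress:
  G ∩ del = {}  (empty — regression defined)
  G \ add = {carry(b2,right), carry(b5,left)} \ {carry(b5,left)} = {carry(b2,right)}
  ∪ pre   = {carry(b2,right)} ∪ {ball_in(b5,rmD), free(left), robot_in(rmD)}
          = {ball_in(b5,rmD), carry(b2,right), free(left), robot_in(rmD)}

== RESULT ==
["ball_in(b5,rmD)", "carry(b2,right)", "free(left)", "robot_in(rmD)"]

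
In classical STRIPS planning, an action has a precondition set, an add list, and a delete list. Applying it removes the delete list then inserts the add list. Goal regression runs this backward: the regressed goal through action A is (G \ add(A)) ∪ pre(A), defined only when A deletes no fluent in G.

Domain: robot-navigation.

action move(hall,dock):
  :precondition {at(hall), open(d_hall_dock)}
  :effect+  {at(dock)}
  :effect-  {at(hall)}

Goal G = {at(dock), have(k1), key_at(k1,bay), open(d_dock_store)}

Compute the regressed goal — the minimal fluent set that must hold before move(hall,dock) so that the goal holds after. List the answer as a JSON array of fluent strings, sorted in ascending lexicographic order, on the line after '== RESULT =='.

Compute (G \ add) ∪ pre:
  G ∩ del = {}  (empty — regression defined)
  G \ add = {at(dock), have(k1), key_at(k1,bay), open(d_dock_store)} \ {at(dock)} = {have(k1), key_at(k1,bay), open(d_dock_store)}
  ∪ pre   = {have(k1), key_at(k1,bay), open(d_dock_store)} ∪ {at(hall), open(d_hall_dock)}
          = {at(hall), have(k1), key_at(k1,bay), open(d_dock_store), open(d_hall_dock)}

== RESULT ==
["at(hall)", "have(k1)", "key_at(k1,bay)", "open(d_dock_store)", "open(d_hall_dock)"]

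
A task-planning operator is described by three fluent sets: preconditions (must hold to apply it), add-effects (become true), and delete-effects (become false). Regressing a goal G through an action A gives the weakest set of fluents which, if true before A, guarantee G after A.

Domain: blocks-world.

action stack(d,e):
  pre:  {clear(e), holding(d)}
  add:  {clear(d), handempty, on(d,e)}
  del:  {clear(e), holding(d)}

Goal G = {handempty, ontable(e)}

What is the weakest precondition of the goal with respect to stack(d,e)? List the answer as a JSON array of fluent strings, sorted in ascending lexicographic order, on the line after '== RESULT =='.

Compute (G \ add) ∪ pre:
  G ∩ del = {}  (empty — regression defined)
  G \ add = {handempty, ontable(e)} \ {clear(d), handempty, on(d,e)} = {ontable(e)}
  ∪ pre   = {ontable(e)} ∪ {clear(e), holding(d)}
          = {clear(e), holding(d), ontable(e)}

== RESULT ==
["clear(e)", "holding(d)", "ontable(e)"]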